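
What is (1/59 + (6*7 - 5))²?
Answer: 4769856/3481 ≈ 1370.3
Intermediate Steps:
(1/59 + (6*7 - 5))² = (1/59 + (42 - 5))² = (1/59 + 37)² = (2184/59)² = 4769856/3481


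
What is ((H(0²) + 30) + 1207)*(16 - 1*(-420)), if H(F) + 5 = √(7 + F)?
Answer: 537152 + 436*√7 ≈ 5.3831e+5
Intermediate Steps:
H(F) = -5 + √(7 + F)
((H(0²) + 30) + 1207)*(16 - 1*(-420)) = (((-5 + √(7 + 0²)) + 30) + 1207)*(16 - 1*(-420)) = (((-5 + √(7 + 0)) + 30) + 1207)*(16 + 420) = (((-5 + √7) + 30) + 1207)*436 = ((25 + √7) + 1207)*436 = (1232 + √7)*436 = 537152 + 436*√7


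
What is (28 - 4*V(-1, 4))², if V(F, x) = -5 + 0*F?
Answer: 2304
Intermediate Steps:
V(F, x) = -5 (V(F, x) = -5 + 0 = -5)
(28 - 4*V(-1, 4))² = (28 - 4*(-5))² = (28 + 20)² = 48² = 2304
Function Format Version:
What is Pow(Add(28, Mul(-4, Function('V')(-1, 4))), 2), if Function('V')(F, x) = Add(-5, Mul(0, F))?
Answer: 2304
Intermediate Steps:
Function('V')(F, x) = -5 (Function('V')(F, x) = Add(-5, 0) = -5)
Pow(Add(28, Mul(-4, Function('V')(-1, 4))), 2) = Pow(Add(28, Mul(-4, -5)), 2) = Pow(Add(28, 20), 2) = Pow(48, 2) = 2304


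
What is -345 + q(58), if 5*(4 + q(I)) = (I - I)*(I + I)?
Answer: -349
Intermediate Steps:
q(I) = -4 (q(I) = -4 + ((I - I)*(I + I))/5 = -4 + (0*(2*I))/5 = -4 + (1/5)*0 = -4 + 0 = -4)
-345 + q(58) = -345 - 4 = -349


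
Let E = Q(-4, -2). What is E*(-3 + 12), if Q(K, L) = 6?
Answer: 54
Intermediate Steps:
E = 6
E*(-3 + 12) = 6*(-3 + 12) = 6*9 = 54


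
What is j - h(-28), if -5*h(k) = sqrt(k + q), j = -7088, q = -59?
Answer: -7088 + I*sqrt(87)/5 ≈ -7088.0 + 1.8655*I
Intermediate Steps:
h(k) = -sqrt(-59 + k)/5 (h(k) = -sqrt(k - 59)/5 = -sqrt(-59 + k)/5)
j - h(-28) = -7088 - (-1)*sqrt(-59 - 28)/5 = -7088 - (-1)*sqrt(-87)/5 = -7088 - (-1)*I*sqrt(87)/5 = -7088 + I*sqrt(87)/5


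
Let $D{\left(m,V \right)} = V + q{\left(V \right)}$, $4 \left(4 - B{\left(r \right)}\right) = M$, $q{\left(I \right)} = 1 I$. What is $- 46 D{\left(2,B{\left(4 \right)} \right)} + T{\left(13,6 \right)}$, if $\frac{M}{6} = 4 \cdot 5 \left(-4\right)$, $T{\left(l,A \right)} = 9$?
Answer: $-11399$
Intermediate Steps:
$q{\left(I \right)} = I$
$M = -480$ ($M = 6 \cdot 4 \cdot 5 \left(-4\right) = 6 \cdot 20 \left(-4\right) = 6 \left(-80\right) = -480$)
$B{\left(r \right)} = 124$ ($B{\left(r \right)} = 4 - -120 = 4 + 120 = 124$)
$D{\left(m,V \right)} = 2 V$ ($D{\left(m,V \right)} = V + V = 2 V$)
$- 46 D{\left(2,B{\left(4 \right)} \right)} + T{\left(13,6 \right)} = - 46 \cdot 2 \cdot 124 + 9 = \left(-46\right) 248 + 9 = -11408 + 9 = -11399$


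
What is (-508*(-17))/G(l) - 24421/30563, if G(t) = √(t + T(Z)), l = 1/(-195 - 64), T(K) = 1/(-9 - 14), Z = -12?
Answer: -24421/30563 - 4318*I*√1679874/141 ≈ -0.79904 - 39692.0*I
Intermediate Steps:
T(K) = -1/23 (T(K) = 1/(-23) = -1/23)
l = -1/259 (l = 1/(-259) = -1/259 ≈ -0.0038610)
G(t) = √(-1/23 + t) (G(t) = √(t - 1/23) = √(-1/23 + t))
(-508*(-17))/G(l) - 24421/30563 = (-508*(-17))/((√(-23 + 529*(-1/259))/23)) - 24421/30563 = 8636/((√(-23 - 529/259)/23)) - 24421*1/30563 = 8636/((√(-6486/259)/23)) - 24421/30563 = 8636/(((I*√1679874/259)/23)) - 24421/30563 = 8636/((I*√1679874/5957)) - 24421/30563 = 8636*(-I*√1679874/282) - 24421/30563 = -4318*I*√1679874/141 - 24421/30563 = -24421/30563 - 4318*I*√1679874/141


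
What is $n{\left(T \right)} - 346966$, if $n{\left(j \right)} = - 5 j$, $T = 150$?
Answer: $-347716$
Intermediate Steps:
$n{\left(T \right)} - 346966 = \left(-5\right) 150 - 346966 = -750 - 346966 = -347716$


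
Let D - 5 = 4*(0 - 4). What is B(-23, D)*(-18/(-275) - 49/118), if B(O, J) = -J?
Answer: -11351/2950 ≈ -3.8478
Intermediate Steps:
D = -11 (D = 5 + 4*(0 - 4) = 5 + 4*(-4) = 5 - 16 = -11)
B(-23, D)*(-18/(-275) - 49/118) = (-1*(-11))*(-18/(-275) - 49/118) = 11*(-18*(-1/275) - 49*1/118) = 11*(18/275 - 49/118) = 11*(-11351/32450) = -11351/2950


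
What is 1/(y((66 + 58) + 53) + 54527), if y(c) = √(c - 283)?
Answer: 54527/2973193835 - I*√106/2973193835 ≈ 1.834e-5 - 3.4628e-9*I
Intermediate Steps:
y(c) = √(-283 + c)
1/(y((66 + 58) + 53) + 54527) = 1/(√(-283 + ((66 + 58) + 53)) + 54527) = 1/(√(-283 + (124 + 53)) + 54527) = 1/(√(-283 + 177) + 54527) = 1/(√(-106) + 54527) = 1/(I*√106 + 54527) = 1/(54527 + I*√106)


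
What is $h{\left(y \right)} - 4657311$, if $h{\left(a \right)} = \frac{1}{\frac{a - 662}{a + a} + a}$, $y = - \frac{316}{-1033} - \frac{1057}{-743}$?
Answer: $- \frac{1795096256251401186261}{385436200033649} \approx -4.6573 \cdot 10^{6}$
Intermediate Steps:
$y = \frac{1326669}{767519}$ ($y = \left(-316\right) \left(- \frac{1}{1033}\right) - - \frac{1057}{743} = \frac{316}{1033} + \frac{1057}{743} = \frac{1326669}{767519} \approx 1.7285$)
$h{\left(a \right)} = \frac{1}{a + \frac{-662 + a}{2 a}}$ ($h{\left(a \right)} = \frac{1}{\frac{-662 + a}{2 a} + a} = \frac{1}{a + \frac{-662 + a}{2 a}}$)
$h{\left(y \right)} - 4657311 = 2 \cdot \frac{1326669}{767519} \frac{1}{-662 + \frac{1326669}{767519} + 2 \left(\frac{1326669}{767519}\right)^{2}} - 4657311 = 2 \cdot \frac{1326669}{767519} \frac{1}{-662 + \frac{1326669}{767519} + 2 \cdot \frac{1760050635561}{589085415361}} - 4657311 = 2 \cdot \frac{1326669}{767519} \frac{1}{-662 + \frac{1326669}{767519} + \frac{3520101271122}{589085415361}} - 4657311 = 2 \cdot \frac{1326669}{767519} \frac{1}{- \frac{385436200033649}{589085415361}} - 4657311 = 2 \cdot \frac{1326669}{767519} \left(- \frac{589085415361}{385436200033649}\right) - 4657311 = - \frac{2036487328422}{385436200033649} - 4657311 = - \frac{1795096256251401186261}{385436200033649}$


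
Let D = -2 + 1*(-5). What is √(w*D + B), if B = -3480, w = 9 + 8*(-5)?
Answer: I*√3263 ≈ 57.123*I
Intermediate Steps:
w = -31 (w = 9 - 40 = -31)
D = -7 (D = -2 - 5 = -7)
√(w*D + B) = √(-31*(-7) - 3480) = √(217 - 3480) = √(-3263) = I*√3263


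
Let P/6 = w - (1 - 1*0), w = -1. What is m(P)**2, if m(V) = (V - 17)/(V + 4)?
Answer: 841/64 ≈ 13.141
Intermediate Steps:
P = -12 (P = 6*(-1 - (1 - 1*0)) = 6*(-1 - (1 + 0)) = 6*(-1 - 1*1) = 6*(-1 - 1) = 6*(-2) = -12)
m(V) = (-17 + V)/(4 + V)
m(P)**2 = ((-17 - 12)/(4 - 12))**2 = (-29/(-8))**2 = (-1/8*(-29))**2 = (29/8)**2 = 841/64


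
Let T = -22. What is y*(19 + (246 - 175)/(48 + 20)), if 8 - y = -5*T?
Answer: -4089/2 ≈ -2044.5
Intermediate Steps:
y = -102 (y = 8 - (-5)*(-22) = 8 - 1*110 = 8 - 110 = -102)
y*(19 + (246 - 175)/(48 + 20)) = -102*(19 + (246 - 175)/(48 + 20)) = -102*(19 + 71/68) = -102*1363/68 = -4089/2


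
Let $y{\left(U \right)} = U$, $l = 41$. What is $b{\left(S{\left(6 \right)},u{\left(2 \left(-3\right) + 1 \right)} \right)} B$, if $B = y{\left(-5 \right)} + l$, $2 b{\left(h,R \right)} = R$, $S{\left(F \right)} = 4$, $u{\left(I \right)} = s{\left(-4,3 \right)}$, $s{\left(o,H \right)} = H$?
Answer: $54$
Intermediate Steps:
$u{\left(I \right)} = 3$
$b{\left(h,R \right)} = \frac{R}{2}$
$B = 36$ ($B = -5 + 41 = 36$)
$b{\left(S{\left(6 \right)},u{\left(2 \left(-3\right) + 1 \right)} \right)} B = \frac{1}{2} \cdot 3 \cdot 36 = \frac{3}{2} \cdot 36 = 54$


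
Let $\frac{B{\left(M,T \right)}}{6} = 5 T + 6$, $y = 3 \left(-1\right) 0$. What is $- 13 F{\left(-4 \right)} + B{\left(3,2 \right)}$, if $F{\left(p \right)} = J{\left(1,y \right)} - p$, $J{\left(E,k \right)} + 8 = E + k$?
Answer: $135$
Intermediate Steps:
$y = 0$ ($y = \left(-3\right) 0 = 0$)
$B{\left(M,T \right)} = 36 + 30 T$ ($B{\left(M,T \right)} = 6 \left(5 T + 6\right) = 6 \left(6 + 5 T\right) = 36 + 30 T$)
$J{\left(E,k \right)} = -8 + E + k$ ($J{\left(E,k \right)} = -8 + \left(E + k\right) = -8 + E + k$)
$F{\left(p \right)} = -7 - p$ ($F{\left(p \right)} = \left(-8 + 1 + 0\right) - p = -7 - p$)
$- 13 F{\left(-4 \right)} + B{\left(3,2 \right)} = - 13 \left(-7 - -4\right) + \left(36 + 30 \cdot 2\right) = - 13 \left(-7 + 4\right) + \left(36 + 60\right) = \left(-13\right) \left(-3\right) + 96 = 39 + 96 = 135$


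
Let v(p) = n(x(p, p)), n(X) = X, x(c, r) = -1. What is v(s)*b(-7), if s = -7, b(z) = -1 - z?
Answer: -6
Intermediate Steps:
v(p) = -1
v(s)*b(-7) = -(-1 - 1*(-7)) = -(-1 + 7) = -1*6 = -6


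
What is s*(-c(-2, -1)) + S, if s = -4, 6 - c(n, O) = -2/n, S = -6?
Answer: 14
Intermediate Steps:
c(n, O) = 6 + 2/n (c(n, O) = 6 - (-2)/n = 6 + 2/n)
s*(-c(-2, -1)) + S = -(-4)*(6 + 2/(-2)) - 6 = -(-4)*(6 + 2*(-½)) - 6 = -(-4)*(6 - 1) - 6 = -(-4)*5 - 6 = -4*(-5) - 6 = 20 - 6 = 14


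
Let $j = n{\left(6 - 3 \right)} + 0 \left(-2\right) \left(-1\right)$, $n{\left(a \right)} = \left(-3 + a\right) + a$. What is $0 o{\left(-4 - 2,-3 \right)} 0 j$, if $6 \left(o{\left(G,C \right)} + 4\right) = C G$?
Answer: $0$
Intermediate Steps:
$o{\left(G,C \right)} = -4 + \frac{C G}{6}$
$n{\left(a \right)} = -3 + 2 a$
$j = 3$ ($j = \left(-3 + 2 \left(6 - 3\right)\right) + 0 \left(-2\right) \left(-1\right) = \left(-3 + 2 \cdot 3\right) + 0 \left(-1\right) = \left(-3 + 6\right) + 0 = 3 + 0 = 3$)
$0 o{\left(-4 - 2,-3 \right)} 0 j = 0 \left(-4 + \frac{1}{6} \left(-3\right) \left(-4 - 2\right)\right) 0 \cdot 3 = 0 \left(-4 + \frac{1}{6} \left(-3\right) \left(-6\right)\right) 0 \cdot 3 = 0 \left(-4 + 3\right) 0 \cdot 3 = 0 \left(-1\right) 0 \cdot 3 = 0 \cdot 0 \cdot 3 = 0 \cdot 3 = 0$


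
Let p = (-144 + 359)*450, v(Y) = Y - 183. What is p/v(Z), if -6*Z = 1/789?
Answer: -458014500/866323 ≈ -528.69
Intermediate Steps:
Z = -1/4734 (Z = -1/6/789 = -1/6*1/789 = -1/4734 ≈ -0.00021124)
v(Y) = -183 + Y
p = 96750 (p = 215*450 = 96750)
p/v(Z) = 96750/(-183 - 1/4734) = 96750/(-866323/4734) = 96750*(-4734/866323) = -458014500/866323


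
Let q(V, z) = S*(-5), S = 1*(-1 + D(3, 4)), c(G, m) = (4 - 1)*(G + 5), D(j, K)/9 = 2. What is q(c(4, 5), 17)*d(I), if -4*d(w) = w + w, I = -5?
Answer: -425/2 ≈ -212.50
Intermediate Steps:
D(j, K) = 18 (D(j, K) = 9*2 = 18)
c(G, m) = 15 + 3*G (c(G, m) = 3*(5 + G) = 15 + 3*G)
d(w) = -w/2 (d(w) = -(w + w)/4 = -w/2)
S = 17 (S = 1*(-1 + 18) = 1*17 = 17)
q(V, z) = -85 (q(V, z) = 17*(-5) = -85)
q(c(4, 5), 17)*d(I) = -(-85)*(-5)/2 = -85*5/2 = -425/2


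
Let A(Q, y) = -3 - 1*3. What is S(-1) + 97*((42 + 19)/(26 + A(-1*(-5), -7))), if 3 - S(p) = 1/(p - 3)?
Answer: 2991/10 ≈ 299.10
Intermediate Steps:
A(Q, y) = -6 (A(Q, y) = -3 - 3 = -6)
S(p) = 3 - 1/(-3 + p) (S(p) = 3 - 1/(p - 3) = 3 - 1/(-3 + p))
S(-1) + 97*((42 + 19)/(26 + A(-1*(-5), -7))) = (-10 + 3*(-1))/(-3 - 1) + 97*((42 + 19)/(26 - 6)) = (-10 - 3)/(-4) + 97*(61/20) = -1/4*(-13) + 97*(61*(1/20)) = 13/4 + 97*(61/20) = 13/4 + 5917/20 = 2991/10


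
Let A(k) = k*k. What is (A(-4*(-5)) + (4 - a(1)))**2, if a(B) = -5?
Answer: 167281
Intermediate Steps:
A(k) = k**2
(A(-4*(-5)) + (4 - a(1)))**2 = ((-4*(-5))**2 + (4 - 1*(-5)))**2 = (20**2 + (4 + 5))**2 = (400 + 9)**2 = 409**2 = 167281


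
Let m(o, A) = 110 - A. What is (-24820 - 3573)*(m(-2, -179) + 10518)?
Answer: -306843151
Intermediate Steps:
(-24820 - 3573)*(m(-2, -179) + 10518) = (-24820 - 3573)*((110 - 1*(-179)) + 10518) = -28393*((110 + 179) + 10518) = -28393*(289 + 10518) = -28393*10807 = -306843151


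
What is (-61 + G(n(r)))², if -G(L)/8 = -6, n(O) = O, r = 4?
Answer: 169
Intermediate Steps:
G(L) = 48 (G(L) = -8*(-6) = 48)
(-61 + G(n(r)))² = (-61 + 48)² = (-13)² = 169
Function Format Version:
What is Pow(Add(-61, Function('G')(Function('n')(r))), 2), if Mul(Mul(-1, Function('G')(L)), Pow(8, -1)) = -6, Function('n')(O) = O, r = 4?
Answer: 169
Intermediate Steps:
Function('G')(L) = 48 (Function('G')(L) = Mul(-8, -6) = 48)
Pow(Add(-61, Function('G')(Function('n')(r))), 2) = Pow(Add(-61, 48), 2) = Pow(-13, 2) = 169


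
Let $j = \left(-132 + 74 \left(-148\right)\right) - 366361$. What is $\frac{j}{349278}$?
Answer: $- \frac{125815}{116426} \approx -1.0806$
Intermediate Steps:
$j = -377445$ ($j = \left(-132 - 10952\right) - 366361 = -11084 - 366361 = -377445$)
$\frac{j}{349278} = - \frac{377445}{349278} = \left(-377445\right) \frac{1}{349278} = - \frac{125815}{116426}$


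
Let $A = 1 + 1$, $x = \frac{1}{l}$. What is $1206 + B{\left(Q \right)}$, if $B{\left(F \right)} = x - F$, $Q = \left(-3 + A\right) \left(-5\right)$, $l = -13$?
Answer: $\frac{15612}{13} \approx 1200.9$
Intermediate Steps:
$x = - \frac{1}{13}$ ($x = \frac{1}{-13} = - \frac{1}{13} \approx -0.076923$)
$A = 2$
$Q = 5$ ($Q = \left(-3 + 2\right) \left(-5\right) = \left(-1\right) \left(-5\right) = 5$)
$B{\left(F \right)} = - \frac{1}{13} - F$
$1206 + B{\left(Q \right)} = 1206 - \frac{66}{13} = \frac{15612}{13}$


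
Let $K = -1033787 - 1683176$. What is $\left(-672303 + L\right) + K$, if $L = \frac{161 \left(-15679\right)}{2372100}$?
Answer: $- \frac{8039680402919}{2372100} \approx -3.3893 \cdot 10^{6}$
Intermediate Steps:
$L = - \frac{2524319}{2372100}$ ($L = \left(-2524319\right) \frac{1}{2372100} = - \frac{2524319}{2372100} \approx -1.0642$)
$K = -2716963$ ($K = -1033787 - 1683176 = -2716963$)
$\left(-672303 + L\right) + K = \left(-672303 - \frac{2524319}{2372100}\right) - 2716963 = - \frac{1594772470619}{2372100} - 2716963 = - \frac{8039680402919}{2372100}$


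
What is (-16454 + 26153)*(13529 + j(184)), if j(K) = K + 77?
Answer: 133749210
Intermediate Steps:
j(K) = 77 + K
(-16454 + 26153)*(13529 + j(184)) = (-16454 + 26153)*(13529 + (77 + 184)) = 9699*(13529 + 261) = 9699*13790 = 133749210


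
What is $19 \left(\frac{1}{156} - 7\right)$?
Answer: $- \frac{20729}{156} \approx -132.88$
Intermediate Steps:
$19 \left(\frac{1}{156} - 7\right) = 19 \left(- \frac{1091}{156}\right) = - \frac{20729}{156}$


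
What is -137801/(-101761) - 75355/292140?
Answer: 6517796797/5945691708 ≈ 1.0962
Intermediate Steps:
-137801/(-101761) - 75355/292140 = -137801*(-1/101761) - 75355*1/292140 = 137801/101761 - 15071/58428 = 6517796797/5945691708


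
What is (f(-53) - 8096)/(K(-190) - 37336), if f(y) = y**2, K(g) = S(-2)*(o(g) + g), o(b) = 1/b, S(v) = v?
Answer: 502265/3510819 ≈ 0.14306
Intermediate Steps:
K(g) = -2*g - 2/g (K(g) = -2*(1/g + g) = -2*(g + 1/g) = -2*g - 2/g)
(f(-53) - 8096)/(K(-190) - 37336) = ((-53)**2 - 8096)/((-2*(-190) - 2/(-190)) - 37336) = (2809 - 8096)/((380 - 2*(-1/190)) - 37336) = -5287/((380 + 1/95) - 37336) = -5287/(36101/95 - 37336) = -5287/(-3510819/95) = -5287*(-95/3510819) = 502265/3510819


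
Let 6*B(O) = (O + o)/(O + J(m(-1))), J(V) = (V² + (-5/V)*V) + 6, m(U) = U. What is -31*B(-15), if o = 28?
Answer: 31/6 ≈ 5.1667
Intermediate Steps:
J(V) = 1 + V² (J(V) = (V² - 5) + 6 = (-5 + V²) + 6 = 1 + V²)
B(O) = (28 + O)/(6*(2 + O)) (B(O) = ((O + 28)/(O + (1 + (-1)²)))/6 = ((28 + O)/(O + (1 + 1)))/6 = ((28 + O)/(O + 2))/6 = ((28 + O)/(2 + O))/6 = (28 + O)/(6*(2 + O)))
-31*B(-15) = -31*(28 - 15)/(6*(2 - 15)) = -31*13/(6*(-13)) = -31*(-1)*13/(6*13) = -31*(-⅙) = 31/6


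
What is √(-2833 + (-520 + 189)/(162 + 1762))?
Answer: I*√2621942063/962 ≈ 53.228*I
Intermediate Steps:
√(-2833 + (-520 + 189)/(162 + 1762)) = √(-2833 - 331/1924) = √(-5451023/1924) = I*√2621942063/962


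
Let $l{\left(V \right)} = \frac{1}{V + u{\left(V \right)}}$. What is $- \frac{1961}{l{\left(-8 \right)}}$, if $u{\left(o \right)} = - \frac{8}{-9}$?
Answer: $\frac{125504}{9} \approx 13945.0$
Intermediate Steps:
$u{\left(o \right)} = \frac{8}{9}$ ($u{\left(o \right)} = \left(-8\right) \left(- \frac{1}{9}\right) = \frac{8}{9}$)
$l{\left(V \right)} = \frac{1}{\frac{8}{9} + V}$ ($l{\left(V \right)} = \frac{1}{V + \frac{8}{9}} = \frac{1}{\frac{8}{9} + V}$)
$- \frac{1961}{l{\left(-8 \right)}} = - \frac{1961}{9 \frac{1}{8 + 9 \left(-8\right)}} = - \frac{1961}{9 \frac{1}{8 - 72}} = - \frac{1961}{9 \frac{1}{-64}} = - \frac{1961}{9 \left(- \frac{1}{64}\right)} = - \frac{1961}{- \frac{9}{64}} = \left(-1961\right) \left(- \frac{64}{9}\right) = \frac{125504}{9}$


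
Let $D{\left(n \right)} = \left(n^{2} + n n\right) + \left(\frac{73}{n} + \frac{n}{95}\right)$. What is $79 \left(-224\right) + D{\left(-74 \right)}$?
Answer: $- \frac{47422731}{7030} \approx -6745.8$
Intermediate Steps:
$D{\left(n \right)} = 2 n^{2} + \frac{73}{n} + \frac{n}{95}$ ($D{\left(n \right)} = \left(n^{2} + n^{2}\right) + \left(\frac{73}{n} + n \frac{1}{95}\right) = 2 n^{2} + \left(\frac{73}{n} + \frac{n}{95}\right) = 2 n^{2} + \frac{73}{n} + \frac{n}{95}$)
$79 \left(-224\right) + D{\left(-74 \right)} = 79 \left(-224\right) + \left(2 \left(-74\right)^{2} + \frac{73}{-74} + \frac{1}{95} \left(-74\right)\right) = -17696 + \left(2 \cdot 5476 + 73 \left(- \frac{1}{74}\right) - \frac{74}{95}\right) = -17696 - - \frac{76980149}{7030} = -17696 + \frac{76980149}{7030} = - \frac{47422731}{7030}$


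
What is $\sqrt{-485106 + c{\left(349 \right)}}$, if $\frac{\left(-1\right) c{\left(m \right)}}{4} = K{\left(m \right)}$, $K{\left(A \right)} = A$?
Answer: $i \sqrt{486502} \approx 697.5 i$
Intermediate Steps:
$c{\left(m \right)} = - 4 m$
$\sqrt{-485106 + c{\left(349 \right)}} = \sqrt{-485106 - 1396} = \sqrt{-486502} = i \sqrt{486502}$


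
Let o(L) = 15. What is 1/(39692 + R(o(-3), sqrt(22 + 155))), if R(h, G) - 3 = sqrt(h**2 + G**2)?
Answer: 39695/1575692623 - sqrt(402)/1575692623 ≈ 2.5179e-5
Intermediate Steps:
R(h, G) = 3 + sqrt(G**2 + h**2) (R(h, G) = 3 + sqrt(h**2 + G**2) = 3 + sqrt(G**2 + h**2))
1/(39692 + R(o(-3), sqrt(22 + 155))) = 1/(39692 + (3 + sqrt((sqrt(22 + 155))**2 + 15**2))) = 1/(39692 + (3 + sqrt((sqrt(177))**2 + 225))) = 1/(39692 + (3 + sqrt(177 + 225))) = 1/(39692 + (3 + sqrt(402))) = 1/(39695 + sqrt(402))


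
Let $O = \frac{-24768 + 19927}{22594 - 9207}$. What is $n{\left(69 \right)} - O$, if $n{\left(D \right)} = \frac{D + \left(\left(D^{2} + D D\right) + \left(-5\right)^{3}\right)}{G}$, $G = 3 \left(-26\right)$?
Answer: $- \frac{63171872}{522093} \approx -121.0$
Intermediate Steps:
$G = -78$
$O = - \frac{4841}{13387} \approx -0.36162$
$n{\left(D \right)} = \frac{125}{78} - \frac{D^{2}}{39} - \frac{D}{78}$ ($n{\left(D \right)} = \frac{D + \left(\left(D^{2} + D D\right) + \left(-5\right)^{3}\right)}{-78} = \left(D + \left(\left(D^{2} + D^{2}\right) - 125\right)\right) \left(- \frac{1}{78}\right) = \left(D + \left(2 D^{2} - 125\right)\right) \left(- \frac{1}{78}\right) = \left(D + \left(-125 + 2 D^{2}\right)\right) \left(- \frac{1}{78}\right) = \left(-125 + D + 2 D^{2}\right) \left(- \frac{1}{78}\right) = \frac{125}{78} - \frac{D^{2}}{39} - \frac{D}{78}$)
$n{\left(69 \right)} - O = \left(\frac{125}{78} - \frac{69^{2}}{39} - \frac{23}{26}\right) - - \frac{4841}{13387} = \left(\frac{125}{78} - \frac{1587}{13} - \frac{23}{26}\right) + \frac{4841}{13387} = - \frac{4733}{39} + \frac{4841}{13387} = - \frac{63171872}{522093}$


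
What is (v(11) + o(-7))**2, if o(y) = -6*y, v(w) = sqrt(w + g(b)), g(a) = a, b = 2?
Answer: (42 + sqrt(13))**2 ≈ 2079.9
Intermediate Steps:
v(w) = sqrt(2 + w) (v(w) = sqrt(w + 2) = sqrt(2 + w))
(v(11) + o(-7))**2 = (sqrt(2 + 11) - 6*(-7))**2 = (sqrt(13) + 42)**2 = (42 + sqrt(13))**2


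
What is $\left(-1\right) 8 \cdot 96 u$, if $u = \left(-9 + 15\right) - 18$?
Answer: $9216$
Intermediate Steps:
$u = -12$ ($u = 6 - 18 = -12$)
$\left(-1\right) 8 \cdot 96 u = \left(-1\right) 8 \cdot 96 \left(-12\right) = \left(-8\right) 96 \left(-12\right) = \left(-768\right) \left(-12\right) = 9216$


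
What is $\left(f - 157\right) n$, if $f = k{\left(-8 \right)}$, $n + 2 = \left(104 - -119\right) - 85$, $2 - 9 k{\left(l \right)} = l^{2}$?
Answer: $- \frac{200600}{9} \approx -22289.0$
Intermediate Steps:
$k{\left(l \right)} = \frac{2}{9} - \frac{l^{2}}{9}$
$n = 136$ ($n = -2 + \left(\left(104 - -119\right) - 85\right) = -2 + \left(\left(104 + 119\right) - 85\right) = -2 + \left(223 - 85\right) = -2 + 138 = 136$)
$f = - \frac{62}{9}$ ($f = \frac{2}{9} - \frac{\left(-8\right)^{2}}{9} = \frac{2}{9} - \frac{64}{9} = - \frac{62}{9} \approx -6.8889$)
$\left(f - 157\right) n = \left(- \frac{62}{9} - 157\right) 136 = \left(- \frac{1475}{9}\right) 136 = - \frac{200600}{9}$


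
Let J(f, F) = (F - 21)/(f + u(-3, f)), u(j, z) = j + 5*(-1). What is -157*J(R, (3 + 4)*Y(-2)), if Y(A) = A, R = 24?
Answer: 5495/16 ≈ 343.44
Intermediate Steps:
u(j, z) = -5 + j (u(j, z) = j - 5 = -5 + j)
J(f, F) = (-21 + F)/(-8 + f) (J(f, F) = (F - 21)/(f + (-5 - 3)) = (-21 + F)/(f - 8) = (-21 + F)/(-8 + f))
-157*J(R, (3 + 4)*Y(-2)) = -157*(-21 + (3 + 4)*(-2))/(-8 + 24) = -157*(-21 + 7*(-2))/16 = -157*(-21 - 14)/16 = -157*(-35)/16 = -157*(-35/16) = 5495/16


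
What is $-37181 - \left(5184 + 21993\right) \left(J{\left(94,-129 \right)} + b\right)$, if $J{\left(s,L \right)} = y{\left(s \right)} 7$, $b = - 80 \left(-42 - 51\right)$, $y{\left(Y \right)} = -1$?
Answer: $-202043822$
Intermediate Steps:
$b = 7440$ ($b = \left(-80\right) \left(-93\right) = 7440$)
$J{\left(s,L \right)} = -7$ ($J{\left(s,L \right)} = \left(-1\right) 7 = -7$)
$-37181 - \left(5184 + 21993\right) \left(J{\left(94,-129 \right)} + b\right) = -37181 - \left(5184 + 21993\right) \left(-7 + 7440\right) = -37181 - 27177 \cdot 7433 = -37181 - 202006641 = -202043822$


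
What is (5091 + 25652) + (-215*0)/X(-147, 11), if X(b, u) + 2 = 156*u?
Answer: 30743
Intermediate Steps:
X(b, u) = -2 + 156*u
(5091 + 25652) + (-215*0)/X(-147, 11) = (5091 + 25652) + (-215*0)/(-2 + 156*11) = 30743 + 0/(-2 + 1716) = 30743 + 0/1714 = 30743 + 0*(1/1714) = 30743 + 0 = 30743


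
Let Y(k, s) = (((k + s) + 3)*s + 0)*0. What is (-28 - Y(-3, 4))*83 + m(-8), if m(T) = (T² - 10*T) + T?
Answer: -2188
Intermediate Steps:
Y(k, s) = 0 (Y(k, s) = ((3 + k + s)*s + 0)*0 = (s*(3 + k + s) + 0)*0 = (s*(3 + k + s))*0 = 0)
m(T) = T² - 9*T
(-28 - Y(-3, 4))*83 + m(-8) = (-28 - 1*0)*83 - 8*(-9 - 8) = (-28 + 0)*83 - 8*(-17) = -28*83 + 136 = -2324 + 136 = -2188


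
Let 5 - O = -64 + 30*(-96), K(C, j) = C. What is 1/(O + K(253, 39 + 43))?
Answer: 1/3202 ≈ 0.00031230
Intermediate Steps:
O = 2949 (O = 5 - (-64 + 30*(-96)) = 5 - (-64 - 2880) = 5 - 1*(-2944) = 5 + 2944 = 2949)
1/(O + K(253, 39 + 43)) = 1/(2949 + 253) = 1/3202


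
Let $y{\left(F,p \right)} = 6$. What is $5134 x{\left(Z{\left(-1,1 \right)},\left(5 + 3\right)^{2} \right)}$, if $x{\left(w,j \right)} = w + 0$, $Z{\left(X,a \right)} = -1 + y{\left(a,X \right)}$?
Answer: $25670$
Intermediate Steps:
$Z{\left(X,a \right)} = 5$ ($Z{\left(X,a \right)} = -1 + 6 = 5$)
$x{\left(w,j \right)} = w$
$5134 x{\left(Z{\left(-1,1 \right)},\left(5 + 3\right)^{2} \right)} = 5134 \cdot 5 = 25670$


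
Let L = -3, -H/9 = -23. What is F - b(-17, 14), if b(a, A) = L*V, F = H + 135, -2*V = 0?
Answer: 342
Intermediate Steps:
V = 0 (V = -½*0 = 0)
H = 207 (H = -9*(-23) = 207)
F = 342 (F = 207 + 135 = 342)
b(a, A) = 0 (b(a, A) = -3*0 = 0)
F - b(-17, 14) = 342 - 1*0 = 342 + 0 = 342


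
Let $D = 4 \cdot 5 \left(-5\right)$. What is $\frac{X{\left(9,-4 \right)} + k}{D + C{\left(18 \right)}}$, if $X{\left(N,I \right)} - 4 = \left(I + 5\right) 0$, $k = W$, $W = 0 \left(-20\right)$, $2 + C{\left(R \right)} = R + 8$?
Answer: $- \frac{1}{19} \approx -0.052632$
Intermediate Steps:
$C{\left(R \right)} = 6 + R$ ($C{\left(R \right)} = -2 + \left(R + 8\right) = -2 + \left(8 + R\right) = 6 + R$)
$W = 0$
$k = 0$
$X{\left(N,I \right)} = 4$ ($X{\left(N,I \right)} = 4 + \left(I + 5\right) 0 = 4 + \left(5 + I\right) 0 = 4 + 0 = 4$)
$D = -100$ ($D = 20 \left(-5\right) = -100$)
$\frac{X{\left(9,-4 \right)} + k}{D + C{\left(18 \right)}} = \frac{4 + 0}{-100 + \left(6 + 18\right)} = \frac{4}{-100 + 24} = \frac{4}{-76} = 4 \left(- \frac{1}{76}\right) = - \frac{1}{19}$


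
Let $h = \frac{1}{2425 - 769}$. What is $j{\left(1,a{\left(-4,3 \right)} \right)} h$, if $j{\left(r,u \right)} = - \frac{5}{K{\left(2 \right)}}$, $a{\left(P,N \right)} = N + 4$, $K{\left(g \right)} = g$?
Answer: $- \frac{5}{3312} \approx -0.0015097$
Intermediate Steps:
$h = \frac{1}{1656} \approx 0.00060386$
$a{\left(P,N \right)} = 4 + N$
$j{\left(r,u \right)} = - \frac{5}{2}$
$j{\left(1,a{\left(-4,3 \right)} \right)} h = \left(- \frac{5}{2}\right) \frac{1}{1656} = - \frac{5}{3312}$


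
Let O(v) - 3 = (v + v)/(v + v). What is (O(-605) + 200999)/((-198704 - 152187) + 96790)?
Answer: -201003/254101 ≈ -0.79104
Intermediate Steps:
O(v) = 4 (O(v) = 3 + (v + v)/(v + v) = 3 + (2*v)/((2*v)) = 3 + (2*v)*(1/(2*v)) = 3 + 1 = 4)
(O(-605) + 200999)/((-198704 - 152187) + 96790) = (4 + 200999)/((-198704 - 152187) + 96790) = 201003/(-350891 + 96790) = 201003/(-254101) = 201003*(-1/254101) = -201003/254101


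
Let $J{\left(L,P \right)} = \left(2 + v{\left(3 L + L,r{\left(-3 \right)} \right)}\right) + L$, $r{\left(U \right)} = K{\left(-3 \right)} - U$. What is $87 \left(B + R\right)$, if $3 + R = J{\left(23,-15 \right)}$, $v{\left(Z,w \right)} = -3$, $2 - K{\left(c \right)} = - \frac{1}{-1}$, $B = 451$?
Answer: $40890$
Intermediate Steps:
$K{\left(c \right)} = 1$ ($K{\left(c \right)} = 2 - - \frac{1}{-1} = 2 - \left(-1\right) \left(-1\right) = 2 - 1 = 1$)
$r{\left(U \right)} = 1 - U$
$J{\left(L,P \right)} = -1 + L$ ($J{\left(L,P \right)} = \left(2 - 3\right) + L = -1 + L$)
$R = 19$ ($R = -3 + \left(-1 + 23\right) = -3 + 22 = 19$)
$87 \left(B + R\right) = 87 \left(451 + 19\right) = 87 \cdot 470 = 40890$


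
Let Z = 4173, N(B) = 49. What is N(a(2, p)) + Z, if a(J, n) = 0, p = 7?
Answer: 4222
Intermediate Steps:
N(a(2, p)) + Z = 49 + 4173 = 4222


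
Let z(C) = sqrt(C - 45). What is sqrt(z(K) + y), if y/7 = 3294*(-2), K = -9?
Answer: sqrt(-46116 + 3*I*sqrt(6)) ≈ 0.017 + 214.75*I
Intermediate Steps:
z(C) = sqrt(-45 + C)
y = -46116 (y = 7*(3294*(-2)) = 7*(-6588) = -46116)
sqrt(z(K) + y) = sqrt(sqrt(-45 - 9) - 46116) = sqrt(sqrt(-54) - 46116) = sqrt(3*I*sqrt(6) - 46116) = sqrt(-46116 + 3*I*sqrt(6))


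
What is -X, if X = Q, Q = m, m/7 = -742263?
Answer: 5195841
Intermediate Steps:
m = -5195841 (m = 7*(-742263) = -5195841)
Q = -5195841
X = -5195841
-X = -1*(-5195841) = 5195841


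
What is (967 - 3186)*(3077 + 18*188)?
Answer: -14336959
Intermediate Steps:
(967 - 3186)*(3077 + 18*188) = -2219*(3077 + 3384) = -2219*6461 = -14336959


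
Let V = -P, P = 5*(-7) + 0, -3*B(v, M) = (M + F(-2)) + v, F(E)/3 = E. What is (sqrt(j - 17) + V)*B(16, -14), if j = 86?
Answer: 140/3 + 4*sqrt(69)/3 ≈ 57.742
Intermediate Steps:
F(E) = 3*E
B(v, M) = 2 - M/3 - v/3 (B(v, M) = -((M + 3*(-2)) + v)/3 = -((M - 6) + v)/3 = -((-6 + M) + v)/3 = -(-6 + M + v)/3 = 2 - M/3 - v/3)
P = -35 (P = -35 + 0 = -35)
V = 35 (V = -1*(-35) = 35)
(sqrt(j - 17) + V)*B(16, -14) = (sqrt(86 - 17) + 35)*(2 - 1/3*(-14) - 1/3*16) = (sqrt(69) + 35)*(2 + 14/3 - 16/3) = (35 + sqrt(69))*(4/3) = 140/3 + 4*sqrt(69)/3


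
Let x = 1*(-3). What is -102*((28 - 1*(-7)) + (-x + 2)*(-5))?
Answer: -1020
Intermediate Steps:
x = -3
-102*((28 - 1*(-7)) + (-x + 2)*(-5)) = -102*((28 - 1*(-7)) + (-1*(-3) + 2)*(-5)) = -102*((28 + 7) + (3 + 2)*(-5)) = -102*(35 + 5*(-5)) = -102*(35 - 25) = -102*10 = -1020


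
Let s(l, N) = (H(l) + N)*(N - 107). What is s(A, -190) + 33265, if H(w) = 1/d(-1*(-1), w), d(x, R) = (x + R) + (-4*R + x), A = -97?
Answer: 26280338/293 ≈ 89694.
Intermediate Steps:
d(x, R) = -3*R + 2*x (d(x, R) = (R + x) + (x - 4*R) = -3*R + 2*x)
H(w) = 1/(2 - 3*w) (H(w) = 1/(-3*w + 2*(-1*(-1))) = 1/(-3*w + 2*1) = 1/(-3*w + 2) = 1/(2 - 3*w))
s(l, N) = (-107 + N)*(N - 1/(-2 + 3*l)) (s(l, N) = (-1/(-2 + 3*l) + N)*(N - 107) = (N - 1/(-2 + 3*l))*(-107 + N) = (-107 + N)*(N - 1/(-2 + 3*l)))
s(A, -190) + 33265 = (107 - 1*(-190) - 190*(-107 - 190)*(-2 + 3*(-97)))/(-2 + 3*(-97)) + 33265 = (107 + 190 - 190*(-297)*(-2 - 291))/(-2 - 291) + 33265 = (107 + 190 - 190*(-297)*(-293))/(-293) + 33265 = -(107 + 190 - 16533990)/293 + 33265 = -1/293*(-16533693) + 33265 = 16533693/293 + 33265 = 26280338/293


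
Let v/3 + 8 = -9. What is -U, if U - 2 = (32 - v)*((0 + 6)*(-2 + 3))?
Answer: -500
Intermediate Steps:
v = -51 (v = -24 + 3*(-9) = -24 - 27 = -51)
U = 500 (U = 2 + (32 - 1*(-51))*((0 + 6)*(-2 + 3)) = 2 + (32 + 51)*(6*1) = 2 + 83*6 = 2 + 498 = 500)
-U = -1*500 = -500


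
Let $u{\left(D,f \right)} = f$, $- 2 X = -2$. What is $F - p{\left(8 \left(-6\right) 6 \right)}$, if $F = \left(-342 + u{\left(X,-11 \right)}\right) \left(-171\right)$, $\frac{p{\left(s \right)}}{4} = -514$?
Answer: $62419$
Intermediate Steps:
$X = 1$ ($X = \left(- \frac{1}{2}\right) \left(-2\right) = 1$)
$p{\left(s \right)} = -2056$ ($p{\left(s \right)} = 4 \left(-514\right) = -2056$)
$F = 60363$ ($F = \left(-342 - 11\right) \left(-171\right) = \left(-353\right) \left(-171\right) = 60363$)
$F - p{\left(8 \left(-6\right) 6 \right)} = 60363 - -2056 = 60363 + 2056 = 62419$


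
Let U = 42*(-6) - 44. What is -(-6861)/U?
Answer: -6861/296 ≈ -23.179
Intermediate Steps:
U = -296 (U = -252 - 44 = -296)
-(-6861)/U = -(-6861)/(-296) = -(-6861)*(-1)/296 = -1*6861/296 = -6861/296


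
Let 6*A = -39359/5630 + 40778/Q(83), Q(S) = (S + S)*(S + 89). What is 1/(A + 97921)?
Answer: 241121640/23610648560933 ≈ 1.0212e-5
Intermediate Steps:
Q(S) = 2*S*(89 + S) (Q(S) = (2*S)*(89 + S) = 2*S*(89 + S))
A = -223549507/241121640 (A = (-39359/5630 + 40778/((2*83*(89 + 83))))/6 = (-39359*1/5630 + 40778/((2*83*172)))/6 = (-39359/5630 + 40778/28552)/6 = (-39359/5630 + 40778*(1/28552))/6 = (-39359/5630 + 20389/14276)/6 = (⅙)*(-223549507/40186940) = -223549507/241121640 ≈ -0.92712)
1/(A + 97921) = 1/(-223549507/241121640 + 97921) = 1/(23610648560933/241121640) = 241121640/23610648560933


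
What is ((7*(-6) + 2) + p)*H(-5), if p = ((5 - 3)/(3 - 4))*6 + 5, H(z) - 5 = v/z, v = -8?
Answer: -1551/5 ≈ -310.20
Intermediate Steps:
H(z) = 5 - 8/z
p = -7 (p = (2/(-1))*6 + 5 = (2*(-1))*6 + 5 = -2*6 + 5 = -12 + 5 = -7)
((7*(-6) + 2) + p)*H(-5) = ((7*(-6) + 2) - 7)*(5 - 8/(-5)) = ((-42 + 2) - 7)*(5 - 8*(-1/5)) = (-40 - 7)*(5 + 8/5) = -47*33/5 = -1551/5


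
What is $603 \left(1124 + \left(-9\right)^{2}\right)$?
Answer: $726615$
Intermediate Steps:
$603 \left(1124 + \left(-9\right)^{2}\right) = 603 \left(1124 + 81\right) = 603 \cdot 1205 = 726615$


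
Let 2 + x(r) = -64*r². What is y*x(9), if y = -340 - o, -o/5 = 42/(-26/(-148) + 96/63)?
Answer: 2964317600/2641 ≈ 1.1224e+6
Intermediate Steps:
o = -326340/2641 (o = -210/(-26/(-148) + 96/63) = -210/(-26*(-1/148) + 96*(1/63)) = -210/(13/74 + 32/21) = -210/2641/1554 = -210*1554/2641 = -5*65268/2641 = -326340/2641 ≈ -123.57)
x(r) = -2 - 64*r²
y = -571600/2641 (y = -340 - 1*(-326340/2641) = -340 + 326340/2641 = -571600/2641 ≈ -216.43)
y*x(9) = -571600*(-2 - 64*9²)/2641 = -571600*(-2 - 64*81)/2641 = -571600*(-2 - 5184)/2641 = -571600/2641*(-5186) = 2964317600/2641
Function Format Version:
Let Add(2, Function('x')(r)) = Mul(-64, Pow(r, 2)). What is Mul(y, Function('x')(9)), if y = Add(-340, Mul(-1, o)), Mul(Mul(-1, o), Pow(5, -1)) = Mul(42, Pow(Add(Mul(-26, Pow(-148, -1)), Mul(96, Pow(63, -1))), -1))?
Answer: Rational(2964317600, 2641) ≈ 1.1224e+6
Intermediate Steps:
o = Rational(-326340, 2641) (o = Mul(-5, Mul(42, Pow(Add(Mul(-26, Pow(-148, -1)), Mul(96, Pow(63, -1))), -1))) = Mul(-5, Mul(42, Pow(Add(Mul(-26, Rational(-1, 148)), Mul(96, Rational(1, 63))), -1))) = Mul(-5, Mul(42, Pow(Add(Rational(13, 74), Rational(32, 21)), -1))) = Mul(-5, Mul(42, Pow(Rational(2641, 1554), -1))) = Mul(-5, Mul(42, Rational(1554, 2641))) = Mul(-5, Rational(65268, 2641)) = Rational(-326340, 2641) ≈ -123.57)
Function('x')(r) = Add(-2, Mul(-64, Pow(r, 2)))
y = Rational(-571600, 2641) (y = Add(-340, Mul(-1, Rational(-326340, 2641))) = Add(-340, Rational(326340, 2641)) = Rational(-571600, 2641) ≈ -216.43)
Mul(y, Function('x')(9)) = Mul(Rational(-571600, 2641), Add(-2, Mul(-64, Pow(9, 2)))) = Mul(Rational(-571600, 2641), Add(-2, Mul(-64, 81))) = Mul(Rational(-571600, 2641), Add(-2, -5184)) = Mul(Rational(-571600, 2641), -5186) = Rational(2964317600, 2641)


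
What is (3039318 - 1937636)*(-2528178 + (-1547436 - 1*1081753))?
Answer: -5681778391294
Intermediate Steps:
(3039318 - 1937636)*(-2528178 + (-1547436 - 1*1081753)) = 1101682*(-2528178 + (-1547436 - 1081753)) = 1101682*(-2528178 - 2629189) = 1101682*(-5157367) = -5681778391294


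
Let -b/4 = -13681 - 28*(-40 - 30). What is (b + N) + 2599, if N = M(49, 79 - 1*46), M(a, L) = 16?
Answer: 49499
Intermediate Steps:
N = 16
b = 46884 (b = -4*(-13681 - 28*(-40 - 30)) = -4*(-13681 - 28*(-70)) = -4*(-13681 - 1*(-1960)) = -4*(-13681 + 1960) = -4*(-11721) = 46884)
(b + N) + 2599 = (46884 + 16) + 2599 = 46900 + 2599 = 49499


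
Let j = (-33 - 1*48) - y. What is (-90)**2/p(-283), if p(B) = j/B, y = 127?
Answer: 573075/52 ≈ 11021.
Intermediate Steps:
j = -208 (j = (-33 - 1*48) - 1*127 = (-33 - 48) - 127 = -81 - 127 = -208)
p(B) = -208/B
(-90)**2/p(-283) = (-90)**2/((-208/(-283))) = 8100/((-208*(-1/283))) = 8100/(208/283) = 8100*(283/208) = 573075/52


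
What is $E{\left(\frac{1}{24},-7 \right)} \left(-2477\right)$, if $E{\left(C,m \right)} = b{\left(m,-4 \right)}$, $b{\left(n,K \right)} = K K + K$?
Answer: $-29724$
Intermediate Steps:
$b{\left(n,K \right)} = K + K^{2}$ ($b{\left(n,K \right)} = K^{2} + K = K + K^{2}$)
$E{\left(C,m \right)} = 12$ ($E{\left(C,m \right)} = - 4 \left(1 - 4\right) = \left(-4\right) \left(-3\right) = 12$)
$E{\left(\frac{1}{24},-7 \right)} \left(-2477\right) = 12 \left(-2477\right) = -29724$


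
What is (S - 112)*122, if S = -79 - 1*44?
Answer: -28670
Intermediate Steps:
S = -123 (S = -79 - 44 = -123)
(S - 112)*122 = (-123 - 112)*122 = -235*122 = -28670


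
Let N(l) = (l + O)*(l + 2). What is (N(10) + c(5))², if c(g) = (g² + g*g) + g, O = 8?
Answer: 73441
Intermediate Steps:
N(l) = (2 + l)*(8 + l) (N(l) = (l + 8)*(l + 2) = (8 + l)*(2 + l) = (2 + l)*(8 + l))
c(g) = g + 2*g² (c(g) = (g² + g²) + g = 2*g² + g = g + 2*g²)
(N(10) + c(5))² = ((16 + 10² + 10*10) + 5*(1 + 2*5))² = ((16 + 100 + 100) + 5*(1 + 10))² = (216 + 5*11)² = (216 + 55)² = 271² = 73441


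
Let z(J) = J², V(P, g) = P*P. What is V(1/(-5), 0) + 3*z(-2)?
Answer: 301/25 ≈ 12.040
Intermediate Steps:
V(P, g) = P²
V(1/(-5), 0) + 3*z(-2) = (1/(-5))² + 3*(-2)² = (-⅕)² + 3*4 = 1/25 + 12 = 301/25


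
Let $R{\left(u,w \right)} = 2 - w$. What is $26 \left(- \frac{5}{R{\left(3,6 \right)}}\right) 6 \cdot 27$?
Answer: $5265$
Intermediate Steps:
$26 \left(- \frac{5}{R{\left(3,6 \right)}}\right) 6 \cdot 27 = 26 \left(- \frac{5}{2 - 6}\right) 6 \cdot 27 = 26 \left(- \frac{5}{2 - 6}\right) 162 = 26 \left(- \frac{5}{-4}\right) 162 = 26 \left(\left(-5\right) \left(- \frac{1}{4}\right)\right) 162 = 26 \cdot \frac{5}{4} \cdot 162 = \frac{65}{2} \cdot 162 = 5265$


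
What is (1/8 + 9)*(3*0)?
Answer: 0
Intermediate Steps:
(1/8 + 9)*(3*0) = (1*(1/8) + 9)*0 = (1/8 + 9)*0 = (73/8)*0 = 0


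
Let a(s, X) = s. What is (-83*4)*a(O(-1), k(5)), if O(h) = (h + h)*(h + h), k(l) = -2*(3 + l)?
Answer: -1328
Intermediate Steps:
k(l) = -6 - 2*l
O(h) = 4*h**2 (O(h) = (2*h)*(2*h) = 4*h**2)
(-83*4)*a(O(-1), k(5)) = (-83*4)*(4*(-1)**2) = -1328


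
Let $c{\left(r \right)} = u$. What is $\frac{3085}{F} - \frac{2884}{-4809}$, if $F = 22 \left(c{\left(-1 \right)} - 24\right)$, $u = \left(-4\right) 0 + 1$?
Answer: $- \frac{1910923}{347622} \approx -5.4971$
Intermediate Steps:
$u = 1$ ($u = 0 + 1 = 1$)
$c{\left(r \right)} = 1$
$F = -506$ ($F = 22 \left(1 - 24\right) = 22 \left(-23\right) = -506$)
$\frac{3085}{F} - \frac{2884}{-4809} = \frac{3085}{-506} - \frac{2884}{-4809} = 3085 \left(- \frac{1}{506}\right) - - \frac{412}{687} = - \frac{3085}{506} + \frac{412}{687} = - \frac{1910923}{347622}$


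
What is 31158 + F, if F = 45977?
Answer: 77135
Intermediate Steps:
31158 + F = 31158 + 45977 = 77135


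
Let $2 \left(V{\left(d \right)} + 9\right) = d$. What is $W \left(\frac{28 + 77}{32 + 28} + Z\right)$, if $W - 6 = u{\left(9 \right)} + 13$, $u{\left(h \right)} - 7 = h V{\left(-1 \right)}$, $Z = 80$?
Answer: $- \frac{38913}{8} \approx -4864.1$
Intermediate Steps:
$V{\left(d \right)} = -9 + \frac{d}{2}$
$u{\left(h \right)} = 7 - \frac{19 h}{2}$ ($u{\left(h \right)} = 7 + h \left(-9 + \frac{1}{2} \left(-1\right)\right) = 7 + h \left(-9 - \frac{1}{2}\right) = 7 + h \left(- \frac{19}{2}\right) = 7 - \frac{19 h}{2}$)
$W = - \frac{119}{2}$ ($W = 6 + \left(\left(7 - \frac{171}{2}\right) + 13\right) = 6 + \left(- \frac{157}{2} + 13\right) = 6 - \frac{131}{2} = - \frac{119}{2} \approx -59.5$)
$W \left(\frac{28 + 77}{32 + 28} + Z\right) = - \frac{119 \left(\frac{28 + 77}{32 + 28} + 80\right)}{2} = - \frac{119 \left(\frac{105}{60} + 80\right)}{2} = - \frac{119 \left(105 \cdot \frac{1}{60} + 80\right)}{2} = - \frac{119 \left(\frac{7}{4} + 80\right)}{2} = \left(- \frac{119}{2}\right) \frac{327}{4} = - \frac{38913}{8}$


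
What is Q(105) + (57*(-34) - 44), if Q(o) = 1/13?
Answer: -25765/13 ≈ -1981.9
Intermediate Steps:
Q(o) = 1/13
Q(105) + (57*(-34) - 44) = 1/13 + (57*(-34) - 44) = 1/13 + (-1938 - 44) = 1/13 - 1982 = -25765/13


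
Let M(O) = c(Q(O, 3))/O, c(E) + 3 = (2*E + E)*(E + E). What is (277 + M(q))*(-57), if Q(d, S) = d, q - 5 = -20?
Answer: -53352/5 ≈ -10670.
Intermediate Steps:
q = -15 (q = 5 - 20 = -15)
c(E) = -3 + 6*E² (c(E) = -3 + (2*E + E)*(E + E) = -3 + (3*E)*(2*E) = -3 + 6*E²)
M(O) = (-3 + 6*O²)/O
(277 + M(q))*(-57) = (277 + (-3/(-15) + 6*(-15)))*(-57) = (277 + (-3*(-1/15) - 90))*(-57) = (277 + (⅕ - 90))*(-57) = (277 - 449/5)*(-57) = (936/5)*(-57) = -53352/5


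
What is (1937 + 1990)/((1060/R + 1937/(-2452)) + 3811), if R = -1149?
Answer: 11063725596/10732088495 ≈ 1.0309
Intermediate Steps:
(1937 + 1990)/((1060/R + 1937/(-2452)) + 3811) = (1937 + 1990)/((1060/(-1149) + 1937/(-2452)) + 3811) = 3927/((1060*(-1/1149) + 1937*(-1/2452)) + 3811) = 3927/((-1060/1149 - 1937/2452) + 3811) = 3927/(-4824733/2817348 + 3811) = 3927/(10732088495/2817348) = 3927*(2817348/10732088495) = 11063725596/10732088495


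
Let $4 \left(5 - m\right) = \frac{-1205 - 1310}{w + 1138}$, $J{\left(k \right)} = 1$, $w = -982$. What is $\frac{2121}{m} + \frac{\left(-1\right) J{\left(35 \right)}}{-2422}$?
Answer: $\frac{65419027}{278530} \approx 234.87$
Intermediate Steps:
$m = \frac{5635}{624}$ ($m = 5 - \frac{\left(-1205 - 1310\right) \frac{1}{-982 + 1138}}{4} = 5 - \frac{\left(-2515\right) \frac{1}{156}}{4} = 5 - - \frac{2515}{624} = 5 + \frac{2515}{624} = \frac{5635}{624} \approx 9.0304$)
$\frac{2121}{m} + \frac{\left(-1\right) J{\left(35 \right)}}{-2422} = \frac{2121}{\frac{5635}{624}} + \frac{\left(-1\right) 1}{-2422} = 2121 \cdot \frac{624}{5635} - - \frac{1}{2422} = \frac{189072}{805} + \frac{1}{2422} = \frac{65419027}{278530}$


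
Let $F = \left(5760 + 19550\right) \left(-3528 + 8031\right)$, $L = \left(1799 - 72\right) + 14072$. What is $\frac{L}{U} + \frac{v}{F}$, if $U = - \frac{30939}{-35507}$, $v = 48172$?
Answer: $\frac{3551936363691111}{195897033515} \approx 18132.0$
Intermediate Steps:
$L = 15799$ ($L = 1727 + 14072 = 15799$)
$F = 113970930$ ($F = 25310 \cdot 4503 = 113970930$)
$U = \frac{30939}{35507}$ ($U = \left(-30939\right) \left(- \frac{1}{35507}\right) = \frac{30939}{35507} \approx 0.87135$)
$\frac{L}{U} + \frac{v}{F} = \frac{15799}{\frac{30939}{35507}} + \frac{48172}{113970930} = 15799 \cdot \frac{35507}{30939} + 48172 \cdot \frac{1}{113970930} = \frac{560975093}{30939} + \frac{24086}{56985465} = \frac{3551936363691111}{195897033515}$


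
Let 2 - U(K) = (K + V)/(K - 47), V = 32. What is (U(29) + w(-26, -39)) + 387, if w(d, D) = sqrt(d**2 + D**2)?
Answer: 7063/18 + 13*sqrt(13) ≈ 439.26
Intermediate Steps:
w(d, D) = sqrt(D**2 + d**2)
U(K) = 2 - (32 + K)/(-47 + K) (U(K) = 2 - (K + 32)/(K - 47) = 2 - (32 + K)/(-47 + K))
(U(29) + w(-26, -39)) + 387 = ((-126 + 29)/(-47 + 29) + sqrt((-39)**2 + (-26)**2)) + 387 = (-97/(-18) + sqrt(1521 + 676)) + 387 = (-1/18*(-97) + sqrt(2197)) + 387 = (97/18 + 13*sqrt(13)) + 387 = 7063/18 + 13*sqrt(13)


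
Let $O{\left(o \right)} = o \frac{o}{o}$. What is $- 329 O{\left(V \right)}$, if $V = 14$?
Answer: $-4606$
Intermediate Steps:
$O{\left(o \right)} = o$ ($O{\left(o \right)} = o 1 = o$)
$- 329 O{\left(V \right)} = - 329 \cdot 14 = \left(-1\right) 4606 = -4606$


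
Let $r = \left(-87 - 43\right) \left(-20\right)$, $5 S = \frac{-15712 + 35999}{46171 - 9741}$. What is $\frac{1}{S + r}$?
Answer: $\frac{182150}{473610287} \approx 0.0003846$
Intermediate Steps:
$S = \frac{20287}{182150}$ ($S = \frac{\left(-15712 + 35999\right) \frac{1}{46171 - 9741}}{5} = \frac{20287 \cdot \frac{1}{36430}}{5} = \frac{1}{5} \cdot \frac{20287}{36430} = \frac{20287}{182150} \approx 0.11138$)
$r = 2600$ ($r = \left(-87 - 43\right) \left(-20\right) = \left(-130\right) \left(-20\right) = 2600$)
$\frac{1}{S + r} = \frac{1}{\frac{20287}{182150} + 2600} = \frac{1}{\frac{473610287}{182150}} = \frac{182150}{473610287}$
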